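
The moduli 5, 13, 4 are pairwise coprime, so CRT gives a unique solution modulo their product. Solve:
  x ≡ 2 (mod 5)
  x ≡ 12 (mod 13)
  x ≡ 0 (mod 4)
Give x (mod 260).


Moduli 5, 13, 4 are pairwise coprime; by CRT there is a unique solution modulo M = 5 · 13 · 4 = 260.
Solve pairwise, accumulating the modulus:
  Start with x ≡ 2 (mod 5).
  Combine with x ≡ 12 (mod 13): since gcd(5, 13) = 1, we get a unique residue mod 65.
    Write x = 2 + 5·t and substitute into x ≡ 12 (mod 13): 5·t ≡ 12 − 2 = 10 (mod 13).
    The inverse of 5 mod 13 is 8 (since 5·8 = 40 = 3·13 + 1), so t ≡ 8·10 = 80 ≡ 2 (mod 13).
    Then x = 2 + 5·2 = 12, valid modulo lcm(5, 13) = 65: x ≡ 12 (mod 65).
  Combine with x ≡ 0 (mod 4): since gcd(65, 4) = 1, we get a unique residue mod 260.
    Write x = 12 + 65·t and substitute into x ≡ 0 (mod 4): 65·t ≡ 0 − 12 = -12 (mod 4).
    Reduce coefficients mod 4: 1·t ≡ 0 (mod 4).
    So t ≡ 0 (mod 4).
    Then x = 12 + 65·0 = 12, valid modulo lcm(65, 4) = 260: x ≡ 12 (mod 260).
Verify: 12 mod 5 = 2 ✓, 12 mod 13 = 12 ✓, 12 mod 4 = 0 ✓.

x ≡ 12 (mod 260).


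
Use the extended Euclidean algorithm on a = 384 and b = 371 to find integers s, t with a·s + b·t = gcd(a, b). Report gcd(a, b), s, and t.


Euclidean algorithm on (384, 371) — divide until remainder is 0:
  384 = 1 · 371 + 13
  371 = 28 · 13 + 7
  13 = 1 · 7 + 6
  7 = 1 · 6 + 1
  6 = 6 · 1 + 0
gcd(384, 371) = 1.
Track Bezout coefficients alongside the remainders: start with r₀ = 384 = a·1 + b·0 (s = 1, t = 0) and r₁ = 371 = a·0 + b·1 (s = 0, t = 1); each new remainder r_{k+1} = r_{k-1} − q_k·r_k inherits s_{k+1} = s_{k-1} − q_k·s_k, t_{k+1} = t_{k-1} − q_k·t_k, so r_k = a·s_k + b·t_k at every step:
  q = 1: r = 13, s = 1 − 1·0 = 1, t = 0 − 1·1 = -1  (check: 384·1 + 371·(-1) = 13)
  q = 28: r = 7, s = 0 − 28·1 = -28, t = 1 − 28·(-1) = 29  (check: 384·(-28) + 371·29 = 7)
  q = 1: r = 6, s = 1 − 1·(-28) = 29, t = -1 − 1·29 = -30  (check: 384·29 + 371·(-30) = 6)
  q = 1: r = 1, s = -28 − 1·29 = -57, t = 29 − 1·(-30) = 59  (check: 384·(-57) + 371·59 = 1)
The row with r = 1 (the gcd) gives the Bezout coefficients s = -57, t = 59.
Result: 384 · (-57) + 371 · (59) = 1.

gcd(384, 371) = 1; s = -57, t = 59 (check: 384·(-57) + 371·59 = 1).


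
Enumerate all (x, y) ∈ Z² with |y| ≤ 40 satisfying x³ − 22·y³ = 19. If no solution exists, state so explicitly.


The equation is x³ - 22y³ = 19. For fixed y, x³ = 22·y³ + 19, so a solution requires the RHS to be a perfect cube.
Strategy: iterate y from -40 to 40, compute RHS = 22·y³ + 19, and check whether it is a (positive or negative) perfect cube.
Check small values of y:
  y = 0: RHS = 19 is not a perfect cube.
  y = 1: RHS = 41 is not a perfect cube.
  y = -1: RHS = -3 is not a perfect cube.
  y = 2: RHS = 195 is not a perfect cube.
  y = -2: RHS = -157 is not a perfect cube.
  y = 3: RHS = 613 is not a perfect cube.
  y = -3: RHS = -575 is not a perfect cube.
Continuing the search up to |y| = 40 finds no solutions either.
No (x, y) in the scanned range satisfies the equation.

No integer solutions with |y| ≤ 40.


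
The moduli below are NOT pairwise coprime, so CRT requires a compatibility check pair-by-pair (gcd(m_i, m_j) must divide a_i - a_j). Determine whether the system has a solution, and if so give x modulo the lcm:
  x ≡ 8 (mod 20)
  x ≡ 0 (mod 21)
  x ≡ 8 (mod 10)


Moduli 20, 21, 10 are not pairwise coprime, so CRT works modulo lcm(m_i) when all pairwise compatibility conditions hold.
Pairwise compatibility: gcd(m_i, m_j) must divide a_i - a_j for every pair.
Merge one congruence at a time:
  Start: x ≡ 8 (mod 20).
  Combine with x ≡ 0 (mod 21): gcd(20, 21) = 1; 0 - 8 = -8, which IS divisible by 1, so compatible.
    Write x = 8 + 20·t and substitute into x ≡ 0 (mod 21): 20·t ≡ 0 − 8 = -8 (mod 21).
    Reduce coefficients mod 21: 20·t ≡ 13 (mod 21).
    The inverse of 20 mod 21 is 20 (since 20·20 = 400 = 19·21 + 1), so t ≡ 20·13 = 260 ≡ 8 (mod 21).
    Then x = 8 + 20·8 = 168, valid modulo lcm(20, 21) = 420: x ≡ 168 (mod 420).
  Combine with x ≡ 8 (mod 10): gcd(420, 10) = 10; 8 - 168 = -160, which IS divisible by 10, so compatible.
    Write x = 168 + 420·t and substitute into x ≡ 8 (mod 10): 420·t ≡ 8 − 168 = -160 (mod 10).
    Divide the congruence (and modulus) by g = 10: 42·t ≡ -16 (mod 1).
    Modulo 1 every t works; take t = 0.
    Then x = 168 + 420·0 = 168, valid modulo lcm(420, 10) = 420: x ≡ 168 (mod 420).
Verify: 168 mod 20 = 8, 168 mod 21 = 0, 168 mod 10 = 8.

x ≡ 168 (mod 420).


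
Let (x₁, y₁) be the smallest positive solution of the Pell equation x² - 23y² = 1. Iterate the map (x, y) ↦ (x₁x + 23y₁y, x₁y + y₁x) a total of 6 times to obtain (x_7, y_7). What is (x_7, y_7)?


Step 1: Find the fundamental solution (x₁, y₁) of x² - 23y² = 1.
  Expand √23 as a continued fraction. a₀ = ⌊√23⌋ = 4; iterate m_{k+1} = d_k·a_k − m_k, d_{k+1} = (23 − m_{k+1}²)/d_k, a_{k+1} = ⌊(a₀ + m_{k+1})/d_{k+1}⌋ (starting m₀ = 0, d₀ = 1), with convergents p_k = a_k·p_{k-1} + p_{k-2}, q_k = a_k·q_{k-1} + q_{k-2} (p₋₁ = 1, q₋₁ = 0):
  k = 0: a₀ = 4; p₀/q₀ = 4/1; p₀² − 23·q₀² = 16 − 23 = -7.
  k = 1: m = 4, d = 7, a = ⌊(4 + 4)/7⌋ = 1; p/q = (1·4 + 1)/(1·1 + 0) = 5/1; p² − 23·q² = 25 − 23 = 2.
  k = 2: m = 3, d = 2, a = ⌊(4 + 3)/2⌋ = 3; p/q = (3·5 + 4)/(3·1 + 1) = 19/4; p² − 23·q² = 361 − 368 = -7.
  k = 3: m = 3, d = 7, a = ⌊(4 + 3)/7⌋ = 1; p/q = (1·19 + 5)/(1·4 + 1) = 24/5; p² − 23·q² = 576 − 575 = 1.
  The first convergent with p² − 23·q² = 1 gives the fundamental solution (x₁, y₁) = (24, 5).
Step 2: Apply the recurrence (x_{n+1}, y_{n+1}) = (x₁x_n + 23y₁y_n, x₁y_n + y₁x_n) repeatedly.
  From (x_1, y_1) = (24, 5): x_2 = 24·24 + 23·5·5 = 1151; y_2 = 24·5 + 5·24 = 240.
  From (x_2, y_2) = (1151, 240): x_3 = 24·1151 + 23·5·240 = 55224; y_3 = 24·240 + 5·1151 = 11515.
  From (x_3, y_3) = (55224, 11515): x_4 = 24·55224 + 23·5·11515 = 2649601; y_4 = 24·11515 + 5·55224 = 552480.
  From (x_4, y_4) = (2649601, 552480): x_5 = 24·2649601 + 23·5·552480 = 127125624; y_5 = 24·552480 + 5·2649601 = 26507525.
  From (x_5, y_5) = (127125624, 26507525): x_6 = 24·127125624 + 23·5·26507525 = 6099380351; y_6 = 24·26507525 + 5·127125624 = 1271808720.
  From (x_6, y_6) = (6099380351, 1271808720): x_7 = 24·6099380351 + 23·5·1271808720 = 292643131224; y_7 = 24·1271808720 + 5·6099380351 = 61020311035.
Step 3: Verify x_7² - 23·y_7² = 85640002252587283738176 - 85640002252587283738175 = 1 (should be 1). ✓

(x_1, y_1) = (24, 5); (x_7, y_7) = (292643131224, 61020311035).


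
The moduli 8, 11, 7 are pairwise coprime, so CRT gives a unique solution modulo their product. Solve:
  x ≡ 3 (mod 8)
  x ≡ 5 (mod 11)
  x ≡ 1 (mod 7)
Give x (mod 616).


Moduli 8, 11, 7 are pairwise coprime; by CRT there is a unique solution modulo M = 8 · 11 · 7 = 616.
Solve pairwise, accumulating the modulus:
  Start with x ≡ 3 (mod 8).
  Combine with x ≡ 5 (mod 11): since gcd(8, 11) = 1, we get a unique residue mod 88.
    Write x = 3 + 8·t and substitute into x ≡ 5 (mod 11): 8·t ≡ 5 − 3 = 2 (mod 11).
    The inverse of 8 mod 11 is 7 (since 8·7 = 56 = 5·11 + 1), so t ≡ 7·2 = 14 ≡ 3 (mod 11).
    Then x = 3 + 8·3 = 27, valid modulo lcm(8, 11) = 88: x ≡ 27 (mod 88).
  Combine with x ≡ 1 (mod 7): since gcd(88, 7) = 1, we get a unique residue mod 616.
    Write x = 27 + 88·t and substitute into x ≡ 1 (mod 7): 88·t ≡ 1 − 27 = -26 (mod 7).
    Reduce coefficients mod 7: 4·t ≡ 2 (mod 7).
    The inverse of 4 mod 7 is 2 (since 4·2 = 8 = 1·7 + 1), so t ≡ 2·2 = 4 ≡ 4 (mod 7).
    Then x = 27 + 88·4 = 379, valid modulo lcm(88, 7) = 616: x ≡ 379 (mod 616).
Verify: 379 mod 8 = 3 ✓, 379 mod 11 = 5 ✓, 379 mod 7 = 1 ✓.

x ≡ 379 (mod 616).


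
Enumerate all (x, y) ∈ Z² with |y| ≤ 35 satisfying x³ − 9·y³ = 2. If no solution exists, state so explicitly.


The equation is x³ - 9y³ = 2. For fixed y, x³ = 9·y³ + 2, so a solution requires the RHS to be a perfect cube.
Strategy: iterate y from -35 to 35, compute RHS = 9·y³ + 2, and check whether it is a (positive or negative) perfect cube.
Check small values of y:
  y = 0: RHS = 2 is not a perfect cube.
  y = 1: RHS = 11 is not a perfect cube.
  y = -1: RHS = -7 is not a perfect cube.
  y = 2: RHS = 74 is not a perfect cube.
  y = -2: RHS = -70 is not a perfect cube.
  y = 3: RHS = 245 is not a perfect cube.
  y = -3: RHS = -241 is not a perfect cube.
Continuing the search up to |y| = 35 finds no solutions either.
No (x, y) in the scanned range satisfies the equation.

No integer solutions with |y| ≤ 35.


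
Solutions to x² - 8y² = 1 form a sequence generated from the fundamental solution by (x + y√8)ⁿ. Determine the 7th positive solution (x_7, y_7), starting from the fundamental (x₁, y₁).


Step 1: Find the fundamental solution (x₁, y₁) of x² - 8y² = 1.
  Expand √8 as a continued fraction. a₀ = ⌊√8⌋ = 2; iterate m_{k+1} = d_k·a_k − m_k, d_{k+1} = (8 − m_{k+1}²)/d_k, a_{k+1} = ⌊(a₀ + m_{k+1})/d_{k+1}⌋ (starting m₀ = 0, d₀ = 1), with convergents p_k = a_k·p_{k-1} + p_{k-2}, q_k = a_k·q_{k-1} + q_{k-2} (p₋₁ = 1, q₋₁ = 0):
  k = 0: a₀ = 2; p₀/q₀ = 2/1; p₀² − 8·q₀² = 4 − 8 = -4.
  k = 1: m = 2, d = 4, a = ⌊(2 + 2)/4⌋ = 1; p/q = (1·2 + 1)/(1·1 + 0) = 3/1; p² − 8·q² = 9 − 8 = 1.
  The first convergent with p² − 8·q² = 1 gives the fundamental solution (x₁, y₁) = (3, 1).
Step 2: Apply the recurrence (x_{n+1}, y_{n+1}) = (x₁x_n + 8y₁y_n, x₁y_n + y₁x_n) repeatedly.
  From (x_1, y_1) = (3, 1): x_2 = 3·3 + 8·1·1 = 17; y_2 = 3·1 + 1·3 = 6.
  From (x_2, y_2) = (17, 6): x_3 = 3·17 + 8·1·6 = 99; y_3 = 3·6 + 1·17 = 35.
  From (x_3, y_3) = (99, 35): x_4 = 3·99 + 8·1·35 = 577; y_4 = 3·35 + 1·99 = 204.
  From (x_4, y_4) = (577, 204): x_5 = 3·577 + 8·1·204 = 3363; y_5 = 3·204 + 1·577 = 1189.
  From (x_5, y_5) = (3363, 1189): x_6 = 3·3363 + 8·1·1189 = 19601; y_6 = 3·1189 + 1·3363 = 6930.
  From (x_6, y_6) = (19601, 6930): x_7 = 3·19601 + 8·1·6930 = 114243; y_7 = 3·6930 + 1·19601 = 40391.
Step 3: Verify x_7² - 8·y_7² = 13051463049 - 13051463048 = 1 (should be 1). ✓

(x_1, y_1) = (3, 1); (x_7, y_7) = (114243, 40391).


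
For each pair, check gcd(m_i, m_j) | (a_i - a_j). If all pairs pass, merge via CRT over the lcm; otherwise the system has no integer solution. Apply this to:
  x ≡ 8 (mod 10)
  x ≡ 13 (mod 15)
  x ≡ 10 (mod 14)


Moduli 10, 15, 14 are not pairwise coprime, so CRT works modulo lcm(m_i) when all pairwise compatibility conditions hold.
Pairwise compatibility: gcd(m_i, m_j) must divide a_i - a_j for every pair.
Merge one congruence at a time:
  Start: x ≡ 8 (mod 10).
  Combine with x ≡ 13 (mod 15): gcd(10, 15) = 5; 13 - 8 = 5, which IS divisible by 5, so compatible.
    Write x = 8 + 10·t and substitute into x ≡ 13 (mod 15): 10·t ≡ 13 − 8 = 5 (mod 15).
    Divide the congruence (and modulus) by g = 5: 2·t ≡ 1 (mod 3).
    The inverse of 2 mod 3 is 2 (since 2·2 = 4 = 1·3 + 1), so t ≡ 2·1 = 2 ≡ 2 (mod 3).
    Then x = 8 + 10·2 = 28, valid modulo lcm(10, 15) = 30: x ≡ 28 (mod 30).
  Combine with x ≡ 10 (mod 14): gcd(30, 14) = 2; 10 - 28 = -18, which IS divisible by 2, so compatible.
    Write x = 28 + 30·t and substitute into x ≡ 10 (mod 14): 30·t ≡ 10 − 28 = -18 (mod 14).
    Divide the congruence (and modulus) by g = 2: 15·t ≡ -9 (mod 7).
    Reduce coefficients mod 7: 1·t ≡ 5 (mod 7).
    So t ≡ 5 (mod 7).
    Then x = 28 + 30·5 = 178, valid modulo lcm(30, 14) = 210: x ≡ 178 (mod 210).
Verify: 178 mod 10 = 8, 178 mod 15 = 13, 178 mod 14 = 10.

x ≡ 178 (mod 210).


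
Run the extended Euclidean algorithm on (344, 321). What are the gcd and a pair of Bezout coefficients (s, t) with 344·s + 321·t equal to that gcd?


Euclidean algorithm on (344, 321) — divide until remainder is 0:
  344 = 1 · 321 + 23
  321 = 13 · 23 + 22
  23 = 1 · 22 + 1
  22 = 22 · 1 + 0
gcd(344, 321) = 1.
Track Bezout coefficients alongside the remainders: start with r₀ = 344 = a·1 + b·0 (s = 1, t = 0) and r₁ = 321 = a·0 + b·1 (s = 0, t = 1); each new remainder r_{k+1} = r_{k-1} − q_k·r_k inherits s_{k+1} = s_{k-1} − q_k·s_k, t_{k+1} = t_{k-1} − q_k·t_k, so r_k = a·s_k + b·t_k at every step:
  q = 1: r = 23, s = 1 − 1·0 = 1, t = 0 − 1·1 = -1  (check: 344·1 + 321·(-1) = 23)
  q = 13: r = 22, s = 0 − 13·1 = -13, t = 1 − 13·(-1) = 14  (check: 344·(-13) + 321·14 = 22)
  q = 1: r = 1, s = 1 − 1·(-13) = 14, t = -1 − 1·14 = -15  (check: 344·14 + 321·(-15) = 1)
The row with r = 1 (the gcd) gives the Bezout coefficients s = 14, t = -15.
Result: 344 · (14) + 321 · (-15) = 1.

gcd(344, 321) = 1; s = 14, t = -15 (check: 344·14 + 321·(-15) = 1).


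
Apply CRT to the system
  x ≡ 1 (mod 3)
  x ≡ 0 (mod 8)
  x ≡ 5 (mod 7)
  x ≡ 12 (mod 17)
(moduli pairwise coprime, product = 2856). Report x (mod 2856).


Product of moduli M = 3 · 8 · 7 · 17 = 2856.
Merge one congruence at a time:
  Start: x ≡ 1 (mod 3).
  Combine with x ≡ 0 (mod 8); new modulus lcm = 24.
    Write x = 1 + 3·t and substitute into x ≡ 0 (mod 8): 3·t ≡ 0 − 1 = -1 (mod 8).
    Reduce coefficients mod 8: 3·t ≡ 7 (mod 8).
    The inverse of 3 mod 8 is 3 (since 3·3 = 9 = 1·8 + 1), so t ≡ 3·7 = 21 ≡ 5 (mod 8).
    Then x = 1 + 3·5 = 16, valid modulo lcm(3, 8) = 24: x ≡ 16 (mod 24).
  Combine with x ≡ 5 (mod 7); new modulus lcm = 168.
    Write x = 16 + 24·t and substitute into x ≡ 5 (mod 7): 24·t ≡ 5 − 16 = -11 (mod 7).
    Reduce coefficients mod 7: 3·t ≡ 3 (mod 7).
    The inverse of 3 mod 7 is 5 (since 3·5 = 15 = 2·7 + 1), so t ≡ 5·3 = 15 ≡ 1 (mod 7).
    Then x = 16 + 24·1 = 40, valid modulo lcm(24, 7) = 168: x ≡ 40 (mod 168).
  Combine with x ≡ 12 (mod 17); new modulus lcm = 2856.
    Write x = 40 + 168·t and substitute into x ≡ 12 (mod 17): 168·t ≡ 12 − 40 = -28 (mod 17).
    Reduce coefficients mod 17: 15·t ≡ 6 (mod 17).
    The inverse of 15 mod 17 is 8 (since 15·8 = 120 = 7·17 + 1), so t ≡ 8·6 = 48 ≡ 14 (mod 17).
    Then x = 40 + 168·14 = 2392, valid modulo lcm(168, 17) = 2856: x ≡ 2392 (mod 2856).
Verify against each original: 2392 mod 3 = 1, 2392 mod 8 = 0, 2392 mod 7 = 5, 2392 mod 17 = 12.

x ≡ 2392 (mod 2856).


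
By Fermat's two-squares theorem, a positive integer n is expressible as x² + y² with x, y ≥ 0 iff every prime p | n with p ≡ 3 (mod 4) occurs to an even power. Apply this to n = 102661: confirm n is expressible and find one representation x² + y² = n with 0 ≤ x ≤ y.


Step 1: Factor n = 102661 = 13 · 53 · 149.
Step 2: Check the mod-4 condition on each prime factor: 13 ≡ 1 (mod 4), exponent 1; 53 ≡ 1 (mod 4), exponent 1; 149 ≡ 1 (mod 4), exponent 1.
All primes ≡ 3 (mod 4) appear to even exponent (or don't appear), so by the two-squares theorem n IS expressible as a sum of two squares.
Step 3: Build a representation. Here n = 13 · 53 · 149 is a product of primes ≡ 1 (mod 4). Each prime p ≡ 1 (mod 4) is itself a sum of two squares; find a² by testing p − a² for a perfect square:
  13: 13 − 1² = 12, 13 − 2² = 9 = 3² ⇒ 13 = 2² + 3².
  53: 53 − 1² = 52, 53 − 2² = 49 = 7² ⇒ 53 = 2² + 7².
  149: 149 − 1² = 148, 149 − 2² = 145, 149 − 3² = 140, 149 − 4² = 133, 149 − 5² = 124, 149 − 6² = 113, 149 − 7² = 100 = 10² ⇒ 149 = 7² + 10².
  Combine using the Brahmagupta–Fibonacci identity (a² + b²)(c² + d²) = (ac − bd)² + (ad + bc)² = (ac + bd)² + (ad − bc)²:
  13 · 53 = 689: from (2² + 3²)(2² + 7²), take (2·2 − 3·7, 2·7 + 3·2) = (4 − 21, 14 + 6) = (-17, 20); dropping signs (only squares matter) gives (17, 20); check 17² + 20² = 289 + 400 = 689 ✓.
  689 · 149 = 102661: from (17² + 20²)(7² + 10²), take (17·7 − 20·10, 17·10 + 20·7) = (119 − 200, 170 + 140) = (-81, 310); dropping signs (only squares matter) gives (81, 310); check 81² + 310² = 6561 + 96100 = 102661 ✓.
Step 4: Order so x ≤ y and verify: 81² + 310² = 6561 + 96100 = 102661 = n. ✓

n = 102661 = 81² + 310² (one valid representation with x ≤ y).


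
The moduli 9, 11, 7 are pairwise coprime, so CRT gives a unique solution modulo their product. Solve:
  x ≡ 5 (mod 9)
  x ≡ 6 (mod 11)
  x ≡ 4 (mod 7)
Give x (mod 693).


Moduli 9, 11, 7 are pairwise coprime; by CRT there is a unique solution modulo M = 9 · 11 · 7 = 693.
Solve pairwise, accumulating the modulus:
  Start with x ≡ 5 (mod 9).
  Combine with x ≡ 6 (mod 11): since gcd(9, 11) = 1, we get a unique residue mod 99.
    Write x = 5 + 9·t and substitute into x ≡ 6 (mod 11): 9·t ≡ 6 − 5 = 1 (mod 11).
    The inverse of 9 mod 11 is 5 (since 9·5 = 45 = 4·11 + 1), so t ≡ 5·1 = 5 ≡ 5 (mod 11).
    Then x = 5 + 9·5 = 50, valid modulo lcm(9, 11) = 99: x ≡ 50 (mod 99).
  Combine with x ≡ 4 (mod 7): since gcd(99, 7) = 1, we get a unique residue mod 693.
    Write x = 50 + 99·t and substitute into x ≡ 4 (mod 7): 99·t ≡ 4 − 50 = -46 (mod 7).
    Reduce coefficients mod 7: 1·t ≡ 3 (mod 7).
    So t ≡ 3 (mod 7).
    Then x = 50 + 99·3 = 347, valid modulo lcm(99, 7) = 693: x ≡ 347 (mod 693).
Verify: 347 mod 9 = 5 ✓, 347 mod 11 = 6 ✓, 347 mod 7 = 4 ✓.

x ≡ 347 (mod 693).


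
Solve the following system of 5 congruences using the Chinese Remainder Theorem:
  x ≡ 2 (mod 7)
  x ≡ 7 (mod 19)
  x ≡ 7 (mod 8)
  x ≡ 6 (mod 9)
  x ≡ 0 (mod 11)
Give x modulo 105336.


Product of moduli M = 7 · 19 · 8 · 9 · 11 = 105336.
Merge one congruence at a time:
  Start: x ≡ 2 (mod 7).
  Combine with x ≡ 7 (mod 19); new modulus lcm = 133.
    Write x = 2 + 7·t and substitute into x ≡ 7 (mod 19): 7·t ≡ 7 − 2 = 5 (mod 19).
    The inverse of 7 mod 19 is 11 (since 7·11 = 77 = 4·19 + 1), so t ≡ 11·5 = 55 ≡ 17 (mod 19).
    Then x = 2 + 7·17 = 121, valid modulo lcm(7, 19) = 133: x ≡ 121 (mod 133).
  Combine with x ≡ 7 (mod 8); new modulus lcm = 1064.
    Write x = 121 + 133·t and substitute into x ≡ 7 (mod 8): 133·t ≡ 7 − 121 = -114 (mod 8).
    Reduce coefficients mod 8: 5·t ≡ 6 (mod 8).
    The inverse of 5 mod 8 is 5 (since 5·5 = 25 = 3·8 + 1), so t ≡ 5·6 = 30 ≡ 6 (mod 8).
    Then x = 121 + 133·6 = 919, valid modulo lcm(133, 8) = 1064: x ≡ 919 (mod 1064).
  Combine with x ≡ 6 (mod 9); new modulus lcm = 9576.
    Write x = 919 + 1064·t and substitute into x ≡ 6 (mod 9): 1064·t ≡ 6 − 919 = -913 (mod 9).
    Reduce coefficients mod 9: 2·t ≡ 5 (mod 9).
    The inverse of 2 mod 9 is 5 (since 2·5 = 10 = 1·9 + 1), so t ≡ 5·5 = 25 ≡ 7 (mod 9).
    Then x = 919 + 1064·7 = 8367, valid modulo lcm(1064, 9) = 9576: x ≡ 8367 (mod 9576).
  Combine with x ≡ 0 (mod 11); new modulus lcm = 105336.
    Write x = 8367 + 9576·t and substitute into x ≡ 0 (mod 11): 9576·t ≡ 0 − 8367 = -8367 (mod 11).
    Reduce coefficients mod 11: 6·t ≡ 4 (mod 11).
    The inverse of 6 mod 11 is 2 (since 6·2 = 12 = 1·11 + 1), so t ≡ 2·4 = 8 ≡ 8 (mod 11).
    Then x = 8367 + 9576·8 = 84975, valid modulo lcm(9576, 11) = 105336: x ≡ 84975 (mod 105336).
Verify against each original: 84975 mod 7 = 2, 84975 mod 19 = 7, 84975 mod 8 = 7, 84975 mod 9 = 6, 84975 mod 11 = 0.

x ≡ 84975 (mod 105336).


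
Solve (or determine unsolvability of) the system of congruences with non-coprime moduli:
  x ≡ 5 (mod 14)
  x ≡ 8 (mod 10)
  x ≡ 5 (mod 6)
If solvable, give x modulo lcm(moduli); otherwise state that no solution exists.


Moduli 14, 10, 6 are not pairwise coprime, so CRT works modulo lcm(m_i) when all pairwise compatibility conditions hold.
Pairwise compatibility: gcd(m_i, m_j) must divide a_i - a_j for every pair.
Merge one congruence at a time:
  Start: x ≡ 5 (mod 14).
  Combine with x ≡ 8 (mod 10): gcd(14, 10) = 2, and 8 - 5 = 3 is NOT divisible by 2.
    ⇒ system is inconsistent (no integer solution).

No solution (the system is inconsistent).


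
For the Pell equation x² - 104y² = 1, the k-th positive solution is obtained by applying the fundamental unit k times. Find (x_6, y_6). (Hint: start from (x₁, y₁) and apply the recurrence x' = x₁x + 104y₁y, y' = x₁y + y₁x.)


Step 1: Find the fundamental solution (x₁, y₁) of x² - 104y² = 1.
  Expand √104 as a continued fraction. a₀ = ⌊√104⌋ = 10; iterate m_{k+1} = d_k·a_k − m_k, d_{k+1} = (104 − m_{k+1}²)/d_k, a_{k+1} = ⌊(a₀ + m_{k+1})/d_{k+1}⌋ (starting m₀ = 0, d₀ = 1), with convergents p_k = a_k·p_{k-1} + p_{k-2}, q_k = a_k·q_{k-1} + q_{k-2} (p₋₁ = 1, q₋₁ = 0):
  k = 0: a₀ = 10; p₀/q₀ = 10/1; p₀² − 104·q₀² = 100 − 104 = -4.
  k = 1: m = 10, d = 4, a = ⌊(10 + 10)/4⌋ = 5; p/q = (5·10 + 1)/(5·1 + 0) = 51/5; p² − 104·q² = 2601 − 2600 = 1.
  The first convergent with p² − 104·q² = 1 gives the fundamental solution (x₁, y₁) = (51, 5).
Step 2: Apply the recurrence (x_{n+1}, y_{n+1}) = (x₁x_n + 104y₁y_n, x₁y_n + y₁x_n) repeatedly.
  From (x_1, y_1) = (51, 5): x_2 = 51·51 + 104·5·5 = 5201; y_2 = 51·5 + 5·51 = 510.
  From (x_2, y_2) = (5201, 510): x_3 = 51·5201 + 104·5·510 = 530451; y_3 = 51·510 + 5·5201 = 52015.
  From (x_3, y_3) = (530451, 52015): x_4 = 51·530451 + 104·5·52015 = 54100801; y_4 = 51·52015 + 5·530451 = 5305020.
  From (x_4, y_4) = (54100801, 5305020): x_5 = 51·54100801 + 104·5·5305020 = 5517751251; y_5 = 51·5305020 + 5·54100801 = 541060025.
  From (x_5, y_5) = (5517751251, 541060025): x_6 = 51·5517751251 + 104·5·541060025 = 562756526801; y_6 = 51·541060025 + 5·5517751251 = 55182817530.
Step 3: Verify x_6² - 104·y_6² = 316694908457124631293601 - 316694908457124631293600 = 1 (should be 1). ✓

(x_1, y_1) = (51, 5); (x_6, y_6) = (562756526801, 55182817530).


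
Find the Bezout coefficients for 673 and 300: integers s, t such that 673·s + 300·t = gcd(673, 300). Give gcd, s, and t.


Euclidean algorithm on (673, 300) — divide until remainder is 0:
  673 = 2 · 300 + 73
  300 = 4 · 73 + 8
  73 = 9 · 8 + 1
  8 = 8 · 1 + 0
gcd(673, 300) = 1.
Track Bezout coefficients alongside the remainders: start with r₀ = 673 = a·1 + b·0 (s = 1, t = 0) and r₁ = 300 = a·0 + b·1 (s = 0, t = 1); each new remainder r_{k+1} = r_{k-1} − q_k·r_k inherits s_{k+1} = s_{k-1} − q_k·s_k, t_{k+1} = t_{k-1} − q_k·t_k, so r_k = a·s_k + b·t_k at every step:
  q = 2: r = 73, s = 1 − 2·0 = 1, t = 0 − 2·1 = -2  (check: 673·1 + 300·(-2) = 73)
  q = 4: r = 8, s = 0 − 4·1 = -4, t = 1 − 4·(-2) = 9  (check: 673·(-4) + 300·9 = 8)
  q = 9: r = 1, s = 1 − 9·(-4) = 37, t = -2 − 9·9 = -83  (check: 673·37 + 300·(-83) = 1)
The row with r = 1 (the gcd) gives the Bezout coefficients s = 37, t = -83.
Result: 673 · (37) + 300 · (-83) = 1.

gcd(673, 300) = 1; s = 37, t = -83 (check: 673·37 + 300·(-83) = 1).


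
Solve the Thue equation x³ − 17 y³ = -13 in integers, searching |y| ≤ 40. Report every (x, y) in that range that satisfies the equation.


The equation is x³ - 17y³ = -13. For fixed y, x³ = 17·y³ − 13, so a solution requires the RHS to be a perfect cube.
Strategy: iterate y from -40 to 40, compute RHS = 17·y³ − 13, and check whether it is a (positive or negative) perfect cube.
Check small values of y:
  y = 0: RHS = -13 is not a perfect cube.
  y = 1: RHS = 4 is not a perfect cube.
  y = -1: RHS = -30 is not a perfect cube.
  y = 2: RHS = 123 is not a perfect cube.
  y = -2: RHS = -149 is not a perfect cube.
  y = 3: RHS = 446 is not a perfect cube.
  y = -3: RHS = -472 is not a perfect cube.
Continuing the search up to |y| = 40 finds no solutions either.
No (x, y) in the scanned range satisfies the equation.

No integer solutions with |y| ≤ 40.


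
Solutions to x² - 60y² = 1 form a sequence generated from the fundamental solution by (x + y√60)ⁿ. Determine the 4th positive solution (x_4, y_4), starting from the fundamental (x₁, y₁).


Step 1: Find the fundamental solution (x₁, y₁) of x² - 60y² = 1.
  Expand √60 as a continued fraction. a₀ = ⌊√60⌋ = 7; iterate m_{k+1} = d_k·a_k − m_k, d_{k+1} = (60 − m_{k+1}²)/d_k, a_{k+1} = ⌊(a₀ + m_{k+1})/d_{k+1}⌋ (starting m₀ = 0, d₀ = 1), with convergents p_k = a_k·p_{k-1} + p_{k-2}, q_k = a_k·q_{k-1} + q_{k-2} (p₋₁ = 1, q₋₁ = 0):
  k = 0: a₀ = 7; p₀/q₀ = 7/1; p₀² − 60·q₀² = 49 − 60 = -11.
  k = 1: m = 7, d = 11, a = ⌊(7 + 7)/11⌋ = 1; p/q = (1·7 + 1)/(1·1 + 0) = 8/1; p² − 60·q² = 64 − 60 = 4.
  k = 2: m = 4, d = 4, a = ⌊(7 + 4)/4⌋ = 2; p/q = (2·8 + 7)/(2·1 + 1) = 23/3; p² − 60·q² = 529 − 540 = -11.
  k = 3: m = 4, d = 11, a = ⌊(7 + 4)/11⌋ = 1; p/q = (1·23 + 8)/(1·3 + 1) = 31/4; p² − 60·q² = 961 − 960 = 1.
  The first convergent with p² − 60·q² = 1 gives the fundamental solution (x₁, y₁) = (31, 4).
Step 2: Apply the recurrence (x_{n+1}, y_{n+1}) = (x₁x_n + 60y₁y_n, x₁y_n + y₁x_n) repeatedly.
  From (x_1, y_1) = (31, 4): x_2 = 31·31 + 60·4·4 = 1921; y_2 = 31·4 + 4·31 = 248.
  From (x_2, y_2) = (1921, 248): x_3 = 31·1921 + 60·4·248 = 119071; y_3 = 31·248 + 4·1921 = 15372.
  From (x_3, y_3) = (119071, 15372): x_4 = 31·119071 + 60·4·15372 = 7380481; y_4 = 31·15372 + 4·119071 = 952816.
Step 3: Verify x_4² - 60·y_4² = 54471499791361 - 54471499791360 = 1 (should be 1). ✓

(x_1, y_1) = (31, 4); (x_4, y_4) = (7380481, 952816).


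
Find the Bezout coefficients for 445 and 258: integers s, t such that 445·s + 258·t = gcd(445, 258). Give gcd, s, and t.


Euclidean algorithm on (445, 258) — divide until remainder is 0:
  445 = 1 · 258 + 187
  258 = 1 · 187 + 71
  187 = 2 · 71 + 45
  71 = 1 · 45 + 26
  45 = 1 · 26 + 19
  26 = 1 · 19 + 7
  19 = 2 · 7 + 5
  7 = 1 · 5 + 2
  5 = 2 · 2 + 1
  2 = 2 · 1 + 0
gcd(445, 258) = 1.
Track Bezout coefficients alongside the remainders: start with r₀ = 445 = a·1 + b·0 (s = 1, t = 0) and r₁ = 258 = a·0 + b·1 (s = 0, t = 1); each new remainder r_{k+1} = r_{k-1} − q_k·r_k inherits s_{k+1} = s_{k-1} − q_k·s_k, t_{k+1} = t_{k-1} − q_k·t_k, so r_k = a·s_k + b·t_k at every step:
  q = 1: r = 187, s = 1 − 1·0 = 1, t = 0 − 1·1 = -1  (check: 445·1 + 258·(-1) = 187)
  q = 1: r = 71, s = 0 − 1·1 = -1, t = 1 − 1·(-1) = 2  (check: 445·(-1) + 258·2 = 71)
  q = 2: r = 45, s = 1 − 2·(-1) = 3, t = -1 − 2·2 = -5  (check: 445·3 + 258·(-5) = 45)
  q = 1: r = 26, s = -1 − 1·3 = -4, t = 2 − 1·(-5) = 7  (check: 445·(-4) + 258·7 = 26)
  q = 1: r = 19, s = 3 − 1·(-4) = 7, t = -5 − 1·7 = -12  (check: 445·7 + 258·(-12) = 19)
  q = 1: r = 7, s = -4 − 1·7 = -11, t = 7 − 1·(-12) = 19  (check: 445·(-11) + 258·19 = 7)
  q = 2: r = 5, s = 7 − 2·(-11) = 29, t = -12 − 2·19 = -50  (check: 445·29 + 258·(-50) = 5)
  q = 1: r = 2, s = -11 − 1·29 = -40, t = 19 − 1·(-50) = 69  (check: 445·(-40) + 258·69 = 2)
  q = 2: r = 1, s = 29 − 2·(-40) = 109, t = -50 − 2·69 = -188  (check: 445·109 + 258·(-188) = 1)
The row with r = 1 (the gcd) gives the Bezout coefficients s = 109, t = -188.
Result: 445 · (109) + 258 · (-188) = 1.

gcd(445, 258) = 1; s = 109, t = -188 (check: 445·109 + 258·(-188) = 1).


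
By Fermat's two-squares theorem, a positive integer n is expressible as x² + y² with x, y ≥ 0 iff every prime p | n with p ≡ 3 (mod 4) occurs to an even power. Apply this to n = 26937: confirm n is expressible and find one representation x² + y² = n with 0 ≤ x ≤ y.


Step 1: Factor n = 26937 = 3^2 · 41 · 73.
Step 2: Check the mod-4 condition on each prime factor: 3 ≡ 3 (mod 4), exponent 2 (must be even); 41 ≡ 1 (mod 4), exponent 1; 73 ≡ 1 (mod 4), exponent 1.
All primes ≡ 3 (mod 4) appear to even exponent (or don't appear), so by the two-squares theorem n IS expressible as a sum of two squares.
Step 3: Build a representation. Group n = k² · m with k = 3 and m = 41 · 73 = 2993 (a product of primes ≡ 1 (mod 4)); a representation of m scales to one of n via (k·x)² + (k·y)² = k²(x² + y²). Each prime p ≡ 1 (mod 4) is itself a sum of two squares; find a² by testing p − a² for a perfect square:
  41: 41 − 1² = 40, 41 − 2² = 37, 41 − 3² = 32, 41 − 4² = 25 = 5² ⇒ 41 = 4² + 5².
  73: 73 − 1² = 72, 73 − 2² = 69, 73 − 3² = 64 = 8² ⇒ 73 = 3² + 8².
  Combine using the Brahmagupta–Fibonacci identity (a² + b²)(c² + d²) = (ac − bd)² + (ad + bc)² = (ac + bd)² + (ad − bc)²:
  41 · 73 = 2993: from (4² + 5²)(3² + 8²), take (4·3 − 5·8, 4·8 + 5·3) = (12 − 40, 32 + 15) = (-28, 47); dropping signs (only squares matter) gives (28, 47); check 28² + 47² = 784 + 2209 = 2993 ✓.
  Scale by k = 3: (3·28, 3·47) = (84, 141).
Step 4: Order so x ≤ y and verify: 84² + 141² = 7056 + 19881 = 26937 = n. ✓

n = 26937 = 84² + 141² (one valid representation with x ≤ y).


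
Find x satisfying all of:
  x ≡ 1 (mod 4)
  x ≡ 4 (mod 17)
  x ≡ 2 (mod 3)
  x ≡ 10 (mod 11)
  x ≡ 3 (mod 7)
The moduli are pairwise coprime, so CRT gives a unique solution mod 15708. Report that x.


Product of moduli M = 4 · 17 · 3 · 11 · 7 = 15708.
Merge one congruence at a time:
  Start: x ≡ 1 (mod 4).
  Combine with x ≡ 4 (mod 17); new modulus lcm = 68.
    Write x = 1 + 4·t and substitute into x ≡ 4 (mod 17): 4·t ≡ 4 − 1 = 3 (mod 17).
    The inverse of 4 mod 17 is 13 (since 4·13 = 52 = 3·17 + 1), so t ≡ 13·3 = 39 ≡ 5 (mod 17).
    Then x = 1 + 4·5 = 21, valid modulo lcm(4, 17) = 68: x ≡ 21 (mod 68).
  Combine with x ≡ 2 (mod 3); new modulus lcm = 204.
    Write x = 21 + 68·t and substitute into x ≡ 2 (mod 3): 68·t ≡ 2 − 21 = -19 (mod 3).
    Reduce coefficients mod 3: 2·t ≡ 2 (mod 3).
    The inverse of 2 mod 3 is 2 (since 2·2 = 4 = 1·3 + 1), so t ≡ 2·2 = 4 ≡ 1 (mod 3).
    Then x = 21 + 68·1 = 89, valid modulo lcm(68, 3) = 204: x ≡ 89 (mod 204).
  Combine with x ≡ 10 (mod 11); new modulus lcm = 2244.
    Write x = 89 + 204·t and substitute into x ≡ 10 (mod 11): 204·t ≡ 10 − 89 = -79 (mod 11).
    Reduce coefficients mod 11: 6·t ≡ 9 (mod 11).
    The inverse of 6 mod 11 is 2 (since 6·2 = 12 = 1·11 + 1), so t ≡ 2·9 = 18 ≡ 7 (mod 11).
    Then x = 89 + 204·7 = 1517, valid modulo lcm(204, 11) = 2244: x ≡ 1517 (mod 2244).
  Combine with x ≡ 3 (mod 7); new modulus lcm = 15708.
    Write x = 1517 + 2244·t and substitute into x ≡ 3 (mod 7): 2244·t ≡ 3 − 1517 = -1514 (mod 7).
    Reduce coefficients mod 7: 4·t ≡ 5 (mod 7).
    The inverse of 4 mod 7 is 2 (since 4·2 = 8 = 1·7 + 1), so t ≡ 2·5 = 10 ≡ 3 (mod 7).
    Then x = 1517 + 2244·3 = 8249, valid modulo lcm(2244, 7) = 15708: x ≡ 8249 (mod 15708).
Verify against each original: 8249 mod 4 = 1, 8249 mod 17 = 4, 8249 mod 3 = 2, 8249 mod 11 = 10, 8249 mod 7 = 3.

x ≡ 8249 (mod 15708).


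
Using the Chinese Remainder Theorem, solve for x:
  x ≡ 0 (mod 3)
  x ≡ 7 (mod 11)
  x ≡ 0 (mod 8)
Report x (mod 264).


Moduli 3, 11, 8 are pairwise coprime; by CRT there is a unique solution modulo M = 3 · 11 · 8 = 264.
Solve pairwise, accumulating the modulus:
  Start with x ≡ 0 (mod 3).
  Combine with x ≡ 7 (mod 11): since gcd(3, 11) = 1, we get a unique residue mod 33.
    Write x = 0 + 3·t and substitute into x ≡ 7 (mod 11): 3·t ≡ 7 − 0 = 7 (mod 11).
    The inverse of 3 mod 11 is 4 (since 3·4 = 12 = 1·11 + 1), so t ≡ 4·7 = 28 ≡ 6 (mod 11).
    Then x = 0 + 3·6 = 18, valid modulo lcm(3, 11) = 33: x ≡ 18 (mod 33).
  Combine with x ≡ 0 (mod 8): since gcd(33, 8) = 1, we get a unique residue mod 264.
    Write x = 18 + 33·t and substitute into x ≡ 0 (mod 8): 33·t ≡ 0 − 18 = -18 (mod 8).
    Reduce coefficients mod 8: 1·t ≡ 6 (mod 8).
    So t ≡ 6 (mod 8).
    Then x = 18 + 33·6 = 216, valid modulo lcm(33, 8) = 264: x ≡ 216 (mod 264).
Verify: 216 mod 3 = 0 ✓, 216 mod 11 = 7 ✓, 216 mod 8 = 0 ✓.

x ≡ 216 (mod 264).


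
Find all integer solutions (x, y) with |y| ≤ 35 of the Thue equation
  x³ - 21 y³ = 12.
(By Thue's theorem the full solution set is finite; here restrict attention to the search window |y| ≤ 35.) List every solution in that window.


The equation is x³ - 21y³ = 12. For fixed y, x³ = 21·y³ + 12, so a solution requires the RHS to be a perfect cube.
Strategy: iterate y from -35 to 35, compute RHS = 21·y³ + 12, and check whether it is a (positive or negative) perfect cube.
Check small values of y:
  y = 0: RHS = 12 is not a perfect cube.
  y = 1: RHS = 33 is not a perfect cube.
  y = -1: RHS = -9 is not a perfect cube.
  y = 2: RHS = 180 is not a perfect cube.
  y = -2: RHS = -156 is not a perfect cube.
  y = 3: RHS = 579 is not a perfect cube.
  y = -3: RHS = -555 is not a perfect cube.
Continuing the search up to |y| = 35 finds no solutions either.
No (x, y) in the scanned range satisfies the equation.

No integer solutions with |y| ≤ 35.


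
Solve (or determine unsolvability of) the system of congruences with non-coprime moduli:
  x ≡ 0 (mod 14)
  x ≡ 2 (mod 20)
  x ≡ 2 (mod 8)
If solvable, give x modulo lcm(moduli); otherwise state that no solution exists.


Moduli 14, 20, 8 are not pairwise coprime, so CRT works modulo lcm(m_i) when all pairwise compatibility conditions hold.
Pairwise compatibility: gcd(m_i, m_j) must divide a_i - a_j for every pair.
Merge one congruence at a time:
  Start: x ≡ 0 (mod 14).
  Combine with x ≡ 2 (mod 20): gcd(14, 20) = 2; 2 - 0 = 2, which IS divisible by 2, so compatible.
    Write x = 0 + 14·t and substitute into x ≡ 2 (mod 20): 14·t ≡ 2 − 0 = 2 (mod 20).
    Divide the congruence (and modulus) by g = 2: 7·t ≡ 1 (mod 10).
    The inverse of 7 mod 10 is 3 (since 7·3 = 21 = 2·10 + 1), so t ≡ 3·1 = 3 ≡ 3 (mod 10).
    Then x = 0 + 14·3 = 42, valid modulo lcm(14, 20) = 140: x ≡ 42 (mod 140).
  Combine with x ≡ 2 (mod 8): gcd(140, 8) = 4; 2 - 42 = -40, which IS divisible by 4, so compatible.
    Write x = 42 + 140·t and substitute into x ≡ 2 (mod 8): 140·t ≡ 2 − 42 = -40 (mod 8).
    Divide the congruence (and modulus) by g = 4: 35·t ≡ -10 (mod 2).
    Reduce coefficients mod 2: 1·t ≡ 0 (mod 2).
    So t ≡ 0 (mod 2).
    Then x = 42 + 140·0 = 42, valid modulo lcm(140, 8) = 280: x ≡ 42 (mod 280).
Verify: 42 mod 14 = 0, 42 mod 20 = 2, 42 mod 8 = 2.

x ≡ 42 (mod 280).


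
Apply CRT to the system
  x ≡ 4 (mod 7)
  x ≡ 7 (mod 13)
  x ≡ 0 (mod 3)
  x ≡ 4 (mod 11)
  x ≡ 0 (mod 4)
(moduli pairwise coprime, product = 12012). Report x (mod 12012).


Product of moduli M = 7 · 13 · 3 · 11 · 4 = 12012.
Merge one congruence at a time:
  Start: x ≡ 4 (mod 7).
  Combine with x ≡ 7 (mod 13); new modulus lcm = 91.
    Write x = 4 + 7·t and substitute into x ≡ 7 (mod 13): 7·t ≡ 7 − 4 = 3 (mod 13).
    The inverse of 7 mod 13 is 2 (since 7·2 = 14 = 1·13 + 1), so t ≡ 2·3 = 6 ≡ 6 (mod 13).
    Then x = 4 + 7·6 = 46, valid modulo lcm(7, 13) = 91: x ≡ 46 (mod 91).
  Combine with x ≡ 0 (mod 3); new modulus lcm = 273.
    Write x = 46 + 91·t and substitute into x ≡ 0 (mod 3): 91·t ≡ 0 − 46 = -46 (mod 3).
    Reduce coefficients mod 3: 1·t ≡ 2 (mod 3).
    So t ≡ 2 (mod 3).
    Then x = 46 + 91·2 = 228, valid modulo lcm(91, 3) = 273: x ≡ 228 (mod 273).
  Combine with x ≡ 4 (mod 11); new modulus lcm = 3003.
    Write x = 228 + 273·t and substitute into x ≡ 4 (mod 11): 273·t ≡ 4 − 228 = -224 (mod 11).
    Reduce coefficients mod 11: 9·t ≡ 7 (mod 11).
    The inverse of 9 mod 11 is 5 (since 9·5 = 45 = 4·11 + 1), so t ≡ 5·7 = 35 ≡ 2 (mod 11).
    Then x = 228 + 273·2 = 774, valid modulo lcm(273, 11) = 3003: x ≡ 774 (mod 3003).
  Combine with x ≡ 0 (mod 4); new modulus lcm = 12012.
    Write x = 774 + 3003·t and substitute into x ≡ 0 (mod 4): 3003·t ≡ 0 − 774 = -774 (mod 4).
    Reduce coefficients mod 4: 3·t ≡ 2 (mod 4).
    The inverse of 3 mod 4 is 3 (since 3·3 = 9 = 2·4 + 1), so t ≡ 3·2 = 6 ≡ 2 (mod 4).
    Then x = 774 + 3003·2 = 6780, valid modulo lcm(3003, 4) = 12012: x ≡ 6780 (mod 12012).
Verify against each original: 6780 mod 7 = 4, 6780 mod 13 = 7, 6780 mod 3 = 0, 6780 mod 11 = 4, 6780 mod 4 = 0.

x ≡ 6780 (mod 12012).


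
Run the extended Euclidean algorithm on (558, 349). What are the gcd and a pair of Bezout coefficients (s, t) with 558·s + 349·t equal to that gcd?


Euclidean algorithm on (558, 349) — divide until remainder is 0:
  558 = 1 · 349 + 209
  349 = 1 · 209 + 140
  209 = 1 · 140 + 69
  140 = 2 · 69 + 2
  69 = 34 · 2 + 1
  2 = 2 · 1 + 0
gcd(558, 349) = 1.
Track Bezout coefficients alongside the remainders: start with r₀ = 558 = a·1 + b·0 (s = 1, t = 0) and r₁ = 349 = a·0 + b·1 (s = 0, t = 1); each new remainder r_{k+1} = r_{k-1} − q_k·r_k inherits s_{k+1} = s_{k-1} − q_k·s_k, t_{k+1} = t_{k-1} − q_k·t_k, so r_k = a·s_k + b·t_k at every step:
  q = 1: r = 209, s = 1 − 1·0 = 1, t = 0 − 1·1 = -1  (check: 558·1 + 349·(-1) = 209)
  q = 1: r = 140, s = 0 − 1·1 = -1, t = 1 − 1·(-1) = 2  (check: 558·(-1) + 349·2 = 140)
  q = 1: r = 69, s = 1 − 1·(-1) = 2, t = -1 − 1·2 = -3  (check: 558·2 + 349·(-3) = 69)
  q = 2: r = 2, s = -1 − 2·2 = -5, t = 2 − 2·(-3) = 8  (check: 558·(-5) + 349·8 = 2)
  q = 34: r = 1, s = 2 − 34·(-5) = 172, t = -3 − 34·8 = -275  (check: 558·172 + 349·(-275) = 1)
The row with r = 1 (the gcd) gives the Bezout coefficients s = 172, t = -275.
Result: 558 · (172) + 349 · (-275) = 1.

gcd(558, 349) = 1; s = 172, t = -275 (check: 558·172 + 349·(-275) = 1).


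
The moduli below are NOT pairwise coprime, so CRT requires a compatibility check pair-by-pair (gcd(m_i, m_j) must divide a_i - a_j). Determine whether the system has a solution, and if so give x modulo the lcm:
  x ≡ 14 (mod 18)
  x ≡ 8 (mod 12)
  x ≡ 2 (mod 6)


Moduli 18, 12, 6 are not pairwise coprime, so CRT works modulo lcm(m_i) when all pairwise compatibility conditions hold.
Pairwise compatibility: gcd(m_i, m_j) must divide a_i - a_j for every pair.
Merge one congruence at a time:
  Start: x ≡ 14 (mod 18).
  Combine with x ≡ 8 (mod 12): gcd(18, 12) = 6; 8 - 14 = -6, which IS divisible by 6, so compatible.
    Write x = 14 + 18·t and substitute into x ≡ 8 (mod 12): 18·t ≡ 8 − 14 = -6 (mod 12).
    Divide the congruence (and modulus) by g = 6: 3·t ≡ -1 (mod 2).
    Reduce coefficients mod 2: 1·t ≡ 1 (mod 2).
    So t ≡ 1 (mod 2).
    Then x = 14 + 18·1 = 32, valid modulo lcm(18, 12) = 36: x ≡ 32 (mod 36).
  Combine with x ≡ 2 (mod 6): gcd(36, 6) = 6; 2 - 32 = -30, which IS divisible by 6, so compatible.
    Write x = 32 + 36·t and substitute into x ≡ 2 (mod 6): 36·t ≡ 2 − 32 = -30 (mod 6).
    Divide the congruence (and modulus) by g = 6: 6·t ≡ -5 (mod 1).
    Modulo 1 every t works; take t = 0.
    Then x = 32 + 36·0 = 32, valid modulo lcm(36, 6) = 36: x ≡ 32 (mod 36).
Verify: 32 mod 18 = 14, 32 mod 12 = 8, 32 mod 6 = 2.

x ≡ 32 (mod 36).


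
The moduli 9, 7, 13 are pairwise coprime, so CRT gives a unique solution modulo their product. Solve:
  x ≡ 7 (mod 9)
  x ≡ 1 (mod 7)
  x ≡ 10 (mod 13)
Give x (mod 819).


Moduli 9, 7, 13 are pairwise coprime; by CRT there is a unique solution modulo M = 9 · 7 · 13 = 819.
Solve pairwise, accumulating the modulus:
  Start with x ≡ 7 (mod 9).
  Combine with x ≡ 1 (mod 7): since gcd(9, 7) = 1, we get a unique residue mod 63.
    Write x = 7 + 9·t and substitute into x ≡ 1 (mod 7): 9·t ≡ 1 − 7 = -6 (mod 7).
    Reduce coefficients mod 7: 2·t ≡ 1 (mod 7).
    The inverse of 2 mod 7 is 4 (since 2·4 = 8 = 1·7 + 1), so t ≡ 4·1 = 4 ≡ 4 (mod 7).
    Then x = 7 + 9·4 = 43, valid modulo lcm(9, 7) = 63: x ≡ 43 (mod 63).
  Combine with x ≡ 10 (mod 13): since gcd(63, 13) = 1, we get a unique residue mod 819.
    Write x = 43 + 63·t and substitute into x ≡ 10 (mod 13): 63·t ≡ 10 − 43 = -33 (mod 13).
    Reduce coefficients mod 13: 11·t ≡ 6 (mod 13).
    The inverse of 11 mod 13 is 6 (since 11·6 = 66 = 5·13 + 1), so t ≡ 6·6 = 36 ≡ 10 (mod 13).
    Then x = 43 + 63·10 = 673, valid modulo lcm(63, 13) = 819: x ≡ 673 (mod 819).
Verify: 673 mod 9 = 7 ✓, 673 mod 7 = 1 ✓, 673 mod 13 = 10 ✓.

x ≡ 673 (mod 819).
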